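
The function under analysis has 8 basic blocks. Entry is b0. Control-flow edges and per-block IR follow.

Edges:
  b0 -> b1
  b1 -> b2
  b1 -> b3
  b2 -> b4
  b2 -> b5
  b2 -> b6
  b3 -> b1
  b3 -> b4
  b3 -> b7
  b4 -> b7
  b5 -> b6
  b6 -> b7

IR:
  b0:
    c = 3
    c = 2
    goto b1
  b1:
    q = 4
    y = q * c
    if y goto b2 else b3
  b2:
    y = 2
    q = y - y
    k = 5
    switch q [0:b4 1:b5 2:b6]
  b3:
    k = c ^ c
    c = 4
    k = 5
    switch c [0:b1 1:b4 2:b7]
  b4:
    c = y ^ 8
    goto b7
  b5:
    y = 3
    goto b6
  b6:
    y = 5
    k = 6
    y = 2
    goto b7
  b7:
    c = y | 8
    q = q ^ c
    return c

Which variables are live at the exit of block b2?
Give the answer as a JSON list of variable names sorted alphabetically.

def/use:
  b0: {c} / ∅
  b1: {q,y} / {c}
  b2: {k,q,y} / ∅
  b3: {c,k} / {c}
  b4: {c} / {y}
  b5: {y} / ∅
  b6: {k,y} / ∅
  b7: {c,q} / {q,y}

Backward fixpoint:
  live b0: ∅→{c}
  live b1: {c}→{c,q,y}
  live b2: ∅→{q,y}
  live b3: {c,q,y}→{c,q,y}
  live b4: {q,y}→{q,y}
  live b5: {q}→{q}
  live b6: {q}→{q,y}
  live b7: {q,y}→∅

live-out(b2) = ["q", "y"]

Answer: ["q", "y"]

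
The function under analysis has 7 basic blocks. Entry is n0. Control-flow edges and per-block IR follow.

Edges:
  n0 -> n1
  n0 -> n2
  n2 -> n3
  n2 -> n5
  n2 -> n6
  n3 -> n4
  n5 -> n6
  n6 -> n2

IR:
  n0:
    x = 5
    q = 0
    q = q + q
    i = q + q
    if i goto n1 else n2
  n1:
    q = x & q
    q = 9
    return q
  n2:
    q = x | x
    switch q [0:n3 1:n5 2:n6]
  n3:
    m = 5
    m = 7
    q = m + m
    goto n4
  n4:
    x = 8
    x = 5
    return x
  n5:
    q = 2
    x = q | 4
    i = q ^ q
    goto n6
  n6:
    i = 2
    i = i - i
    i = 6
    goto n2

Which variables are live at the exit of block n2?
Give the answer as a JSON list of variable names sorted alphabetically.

Per-block:
  n0: def={i,q,x} ue=∅
  n1: def={q} ue={q,x}
  n2: def={q} ue={x}
  n3: def={m,q} ue=∅
  n4: def={x} ue=∅
  n5: def={i,q,x} ue=∅
  n6: def={i} ue=∅

Liveness:
  n0 li=∅ lo={q,x}
  n1 li={q,x} lo=∅
  n2 li={x} lo={x}
  n3 li=∅ lo=∅
  n4 li=∅ lo=∅
  n5 li=∅ lo={x}
  n6 li={x} lo={x}

live-out(n2) = ["x"]

Answer: ["x"]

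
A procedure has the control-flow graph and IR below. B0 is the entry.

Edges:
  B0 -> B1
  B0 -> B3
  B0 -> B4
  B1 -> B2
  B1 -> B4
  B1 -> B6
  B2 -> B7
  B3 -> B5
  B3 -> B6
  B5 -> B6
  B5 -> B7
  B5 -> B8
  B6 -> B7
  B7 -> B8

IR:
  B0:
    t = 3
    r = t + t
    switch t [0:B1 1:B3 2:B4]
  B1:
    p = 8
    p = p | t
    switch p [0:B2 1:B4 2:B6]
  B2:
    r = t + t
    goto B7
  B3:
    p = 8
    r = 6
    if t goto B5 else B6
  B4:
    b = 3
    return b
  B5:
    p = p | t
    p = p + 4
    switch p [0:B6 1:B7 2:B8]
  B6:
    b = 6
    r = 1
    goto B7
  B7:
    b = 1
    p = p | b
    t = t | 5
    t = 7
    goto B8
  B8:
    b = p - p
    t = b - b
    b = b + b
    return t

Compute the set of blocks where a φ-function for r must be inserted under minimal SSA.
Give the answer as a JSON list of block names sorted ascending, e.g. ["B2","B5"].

idom tree: B1←B0 B2←B1 B3←B0 B4←B0 B5←B3 B6←B0 B7←B0 B8←B0
Dom at joins:
  B4: preds {B0,B1}: {B0} ∩ {B0,B1} = {B0}; idom=B0
  B6: preds {B1,B3,B5}: {B0,B1} ∩ {B0,B3} ∩ {B0,B3,B5} = {B0}; idom=B0
  B7: preds {B2,B5,B6}: {B0,B1,B2} ∩ {B0,B3,B5} ∩ {B0,B6} = {B0}; idom=B0
  B8: preds {B5,B7}: {B0,B3,B5} ∩ {B0,B7} = {B0}; idom=B0

Frontier:
  B4←B0: walk · to B0
  B4←B1: walk B1 to B0
  B6←B1: walk B1 to B0
  B6←B3: walk B3 to B0
  B6←B5: walk B5→B3 to B0
  B7←B2: walk B2→B1 to B0
  B7←B5: walk B5→B3 to B0
  B7←B6: walk B6 to B0
  B8←B5: walk B5→B3 to B0
  B8←B7: walk B7 to B0
  DF(B0)=∅
  DF(B1)={B4,B6,B7}
  DF(B2)={B7}
  DF(B3)={B6,B7,B8}
  DF(B4)=∅
  DF(B5)={B6,B7,B8}
  DF(B6)={B7}
  DF(B7)={B8}
  DF(B8)=∅

φ for r: defs {B0,B2,B3,B6}
  DF⁺ = {B6,B7,B8}

Answer: ["B6", "B7", "B8"]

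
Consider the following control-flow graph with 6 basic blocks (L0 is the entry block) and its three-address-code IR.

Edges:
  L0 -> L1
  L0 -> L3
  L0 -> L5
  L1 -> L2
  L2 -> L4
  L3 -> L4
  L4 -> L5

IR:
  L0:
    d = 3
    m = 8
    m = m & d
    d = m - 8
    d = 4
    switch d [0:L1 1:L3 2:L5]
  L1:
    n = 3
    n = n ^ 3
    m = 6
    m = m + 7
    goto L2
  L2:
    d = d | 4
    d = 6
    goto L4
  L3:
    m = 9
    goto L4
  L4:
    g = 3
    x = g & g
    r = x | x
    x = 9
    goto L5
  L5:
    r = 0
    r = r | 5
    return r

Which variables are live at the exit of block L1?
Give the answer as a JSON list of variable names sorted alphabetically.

def/use:
  L0: {d,m} / ∅
  L1: {m,n} / ∅
  L2: {d} / {d}
  L3: {m} / ∅
  L4: {g,r,x} / ∅
  L5: {r} / ∅

Backward fixpoint:
  L0: in=∅ out={d}
  L1: in={d} out={d}
  L2: in={d} out=∅
  L3: in=∅ out=∅
  L4: in=∅ out=∅
  L5: in=∅ out=∅

live-out(L1) = ["d"]

Answer: ["d"]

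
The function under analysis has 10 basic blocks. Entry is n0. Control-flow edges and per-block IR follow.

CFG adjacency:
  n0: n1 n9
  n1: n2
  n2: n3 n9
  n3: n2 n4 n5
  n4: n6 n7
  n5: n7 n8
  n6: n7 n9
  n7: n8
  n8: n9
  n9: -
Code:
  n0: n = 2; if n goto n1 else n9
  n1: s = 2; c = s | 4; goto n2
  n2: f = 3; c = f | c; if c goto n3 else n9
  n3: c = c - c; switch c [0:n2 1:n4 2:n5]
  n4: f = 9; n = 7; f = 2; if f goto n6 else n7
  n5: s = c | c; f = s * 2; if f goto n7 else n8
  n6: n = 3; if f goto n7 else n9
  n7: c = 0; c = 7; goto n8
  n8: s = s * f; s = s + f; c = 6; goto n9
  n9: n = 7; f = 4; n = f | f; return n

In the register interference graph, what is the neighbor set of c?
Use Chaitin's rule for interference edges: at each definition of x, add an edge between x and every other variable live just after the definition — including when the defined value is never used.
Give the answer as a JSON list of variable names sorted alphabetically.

Answer: ["f", "s"]

Analysis:
Per-block:
  n0 def {n} use ∅
  n1 def {c,s} use ∅
  n2 def {c,f} use {c}
  n3 def {c} use {c}
  n4 def {f,n} use ∅
  n5 def {f,s} use {c}
  n6 def {n} use {f}
  n7 def {c} use ∅
  n8 def {c,s} use {f,s}
  n9 def {f,n} use ∅

Live sets:
  n0 li=∅ lo=∅
  n1 li=∅ lo={c,s}
  n2 li={c,s} lo={c,s}
  n3 li={c,s} lo={c,s}
  n4 li={s} lo={f,s}
  n5 li={c} lo={f,s}
  n6 li={f,s} lo={f,s}
  n7 li={f,s} lo={f,s}
  n8 li={f,s} lo=∅
  n9 li=∅ lo=∅

Interfere edges:
  c↔{f,s}
  f↔{c,n,s}
  n↔{f,s}
  s↔{c,f,n}

N(c) = ["f", "s"]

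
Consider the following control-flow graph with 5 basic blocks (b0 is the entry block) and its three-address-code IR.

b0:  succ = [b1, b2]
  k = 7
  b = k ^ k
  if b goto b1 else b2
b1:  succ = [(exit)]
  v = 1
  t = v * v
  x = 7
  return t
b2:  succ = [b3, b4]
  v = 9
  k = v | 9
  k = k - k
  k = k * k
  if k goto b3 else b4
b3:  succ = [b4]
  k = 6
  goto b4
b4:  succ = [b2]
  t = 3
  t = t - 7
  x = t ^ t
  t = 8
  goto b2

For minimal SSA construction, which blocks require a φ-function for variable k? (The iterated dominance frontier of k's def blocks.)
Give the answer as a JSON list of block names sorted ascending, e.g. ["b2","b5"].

idom tree: b1←b0 b2←b0 b3←b2 b4←b2
Join-block Dom:
  b2: preds {b0,b4}: {b0} ∩ {b0,b2,b4} = {b0}; idom=b0
  b4: preds {b2,b3}: {b0,b2} ∩ {b0,b2,b3} = {b0,b2}; idom=b2

DF derivation:
  join b2 pred b0: · stop@b0
  join b2 pred b4: b4→b2 stop@b0
  join b4 pred b2: · stop@b2
  join b4 pred b3: b3 stop@b2
  b0 → ∅
  b1 → ∅
  b2 → {b2}
  b3 → {b4}
  b4 → {b2}

φ for k: defs {b0,b2,b3}
  DF⁺ = {b2,b4}

Answer: ["b2", "b4"]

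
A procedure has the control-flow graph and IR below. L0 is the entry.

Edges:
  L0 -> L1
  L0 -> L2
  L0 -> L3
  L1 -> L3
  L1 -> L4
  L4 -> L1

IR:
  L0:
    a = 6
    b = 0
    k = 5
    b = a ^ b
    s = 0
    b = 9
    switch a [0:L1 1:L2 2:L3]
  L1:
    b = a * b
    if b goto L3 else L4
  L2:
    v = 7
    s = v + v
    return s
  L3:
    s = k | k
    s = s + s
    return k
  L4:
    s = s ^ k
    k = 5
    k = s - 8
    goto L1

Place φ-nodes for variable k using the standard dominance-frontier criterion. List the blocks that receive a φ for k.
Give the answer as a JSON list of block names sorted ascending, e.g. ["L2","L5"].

Answer: ["L1", "L3"]

Derivation:
idom tree: L1←L0 L2←L0 L3←L0 L4←L1
Dom∩ at merges:
  L1: preds {L0,L4}: {L0} ∩ {L0,L1,L4} = {L0}; idom=L0
  L3: preds {L0,L1}: {L0} ∩ {L0,L1} = {L0}; idom=L0

DF derivation:
  L1←L0: walk · to L0
  L1←L4: walk L4→L1 to L0
  L3←L0: walk · to L0
  L3←L1: walk L1 to L0
  L0: DF=∅
  L1: DF={L1,L3}
  L2: DF=∅
  L3: DF=∅
  L4: DF={L1}

φ for k: defs {L0,L4}
  DF⁺ = {L1,L3}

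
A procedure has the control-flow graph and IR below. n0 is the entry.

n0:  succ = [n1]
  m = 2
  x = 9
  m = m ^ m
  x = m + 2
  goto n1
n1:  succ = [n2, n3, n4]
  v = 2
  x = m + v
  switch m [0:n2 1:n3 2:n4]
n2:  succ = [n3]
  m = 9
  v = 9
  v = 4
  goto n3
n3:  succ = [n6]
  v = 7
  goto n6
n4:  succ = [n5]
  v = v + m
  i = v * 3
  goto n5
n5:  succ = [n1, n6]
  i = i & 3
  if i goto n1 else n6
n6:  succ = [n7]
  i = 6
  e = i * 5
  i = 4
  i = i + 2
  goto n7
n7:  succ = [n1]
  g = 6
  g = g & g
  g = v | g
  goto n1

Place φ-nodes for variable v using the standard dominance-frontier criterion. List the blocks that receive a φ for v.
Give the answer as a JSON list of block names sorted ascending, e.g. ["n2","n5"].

Answer: ["n1", "n3", "n6"]

Derivation:
idom tree: n1←n0 n2←n1 n3←n1 n4←n1 n5←n4 n6←n1 n7←n6
Dom∩ at merges:
  n1: preds {n0,n5,n7}: {n0} ∩ {n0,n1,n4,n5} ∩ {n0,n1,n6,n7} = {n0}; idom=n0
  n3: preds {n1,n2}: {n0,n1} ∩ {n0,n1,n2} = {n0,n1}; idom=n1
  n6: preds {n3,n5}: {n0,n1,n3} ∩ {n0,n1,n4,n5} = {n0,n1}; idom=n1

DF walk-up:
  join n1 pred n0: · stop@n0
  join n1 pred n5: n5→n4→n1 stop@n0
  join n1 pred n7: n7→n6→n1 stop@n0
  join n3 pred n1: · stop@n1
  join n3 pred n2: n2 stop@n1
  join n6 pred n3: n3 stop@n1
  join n6 pred n5: n5→n4 stop@n1
  DF(n0)=∅
  DF(n1)={n1}
  DF(n2)={n3}
  DF(n3)={n6}
  DF(n4)={n1,n6}
  DF(n5)={n1,n6}
  DF(n6)={n1}
  DF(n7)={n1}

φ for v: defs {n1,n2,n3,n4}
  DF⁺ = {n1,n3,n6}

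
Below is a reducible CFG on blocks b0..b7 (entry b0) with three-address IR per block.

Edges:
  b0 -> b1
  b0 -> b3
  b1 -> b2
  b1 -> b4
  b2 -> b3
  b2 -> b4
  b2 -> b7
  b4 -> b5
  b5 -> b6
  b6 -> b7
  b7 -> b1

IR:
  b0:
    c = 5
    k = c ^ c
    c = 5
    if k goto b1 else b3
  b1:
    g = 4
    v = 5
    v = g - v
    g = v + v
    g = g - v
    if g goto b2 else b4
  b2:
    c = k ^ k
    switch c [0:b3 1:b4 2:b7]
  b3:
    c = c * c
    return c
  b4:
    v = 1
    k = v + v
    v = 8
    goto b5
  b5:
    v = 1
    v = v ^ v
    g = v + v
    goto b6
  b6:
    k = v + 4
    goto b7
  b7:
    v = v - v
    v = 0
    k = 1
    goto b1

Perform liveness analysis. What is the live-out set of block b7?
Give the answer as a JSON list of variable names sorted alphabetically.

Block summaries:
  b0: def={c,k} ue=∅
  b1: def={g,v} ue=∅
  b2: def={c} ue={k}
  b3: def={c} ue={c}
  b4: def={k,v} ue=∅
  b5: def={g,v} ue=∅
  b6: def={k} ue={v}
  b7: def={k,v} ue={v}

Live sets:
  b0 li=∅ lo={c,k}
  b1 li={k} lo={k,v}
  b2 li={k,v} lo={c,v}
  b3 li={c} lo=∅
  b4 li=∅ lo=∅
  b5 li=∅ lo={v}
  b6 li={v} lo={v}
  b7 li={v} lo={k}

live-out(b7) = ["k"]

Answer: ["k"]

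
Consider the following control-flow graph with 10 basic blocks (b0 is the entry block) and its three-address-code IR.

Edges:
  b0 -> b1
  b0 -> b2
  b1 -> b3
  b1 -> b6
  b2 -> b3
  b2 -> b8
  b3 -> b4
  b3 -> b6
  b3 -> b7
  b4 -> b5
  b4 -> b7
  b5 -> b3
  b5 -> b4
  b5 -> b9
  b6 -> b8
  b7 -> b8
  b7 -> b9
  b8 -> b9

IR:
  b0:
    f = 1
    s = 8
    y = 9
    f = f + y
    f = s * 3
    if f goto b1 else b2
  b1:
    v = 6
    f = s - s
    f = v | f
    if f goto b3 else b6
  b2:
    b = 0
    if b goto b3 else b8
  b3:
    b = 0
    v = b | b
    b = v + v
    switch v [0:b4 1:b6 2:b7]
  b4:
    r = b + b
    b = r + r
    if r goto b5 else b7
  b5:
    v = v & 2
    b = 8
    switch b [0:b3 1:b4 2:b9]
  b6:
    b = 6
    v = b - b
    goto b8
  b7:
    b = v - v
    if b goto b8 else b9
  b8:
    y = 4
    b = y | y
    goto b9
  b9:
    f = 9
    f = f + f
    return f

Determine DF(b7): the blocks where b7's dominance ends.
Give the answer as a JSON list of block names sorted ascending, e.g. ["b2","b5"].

Answer: ["b8", "b9"]

Working:
idom tree: b1←b0 b2←b0 b3←b0 b4←b3 b5←b4 b6←b0 b7←b3 b8←b0 b9←b0
Join-block Dom:
  b3: preds {b1,b2,b5}: {b0,b1} ∩ {b0,b2} ∩ {b0,b3,b4,b5} = {b0}; idom=b0
  b4: preds {b3,b5}: {b0,b3} ∩ {b0,b3,b4,b5} = {b0,b3}; idom=b3
  b6: preds {b1,b3}: {b0,b1} ∩ {b0,b3} = {b0}; idom=b0
  b7: preds {b3,b4}: {b0,b3} ∩ {b0,b3,b4} = {b0,b3}; idom=b3
  b8: preds {b2,b6,b7}: {b0,b2} ∩ {b0,b6} ∩ {b0,b3,b7} = {b0}; idom=b0
  b9: preds {b5,b7,b8}: {b0,b3,b4,b5} ∩ {b0,b3,b7} ∩ {b0,b8} = {b0}; idom=b0

Frontier:
  b3←b1: walk b1 to b0
  b3←b2: walk b2 to b0
  b3←b5: walk b5→b4→b3 to b0
  b4←b3: walk · to b3
  b4←b5: walk b5→b4 to b3
  b6←b1: walk b1 to b0
  b6←b3: walk b3 to b0
  b7←b3: walk · to b3
  b7←b4: walk b4 to b3
  b8←b2: walk b2 to b0
  b8←b6: walk b6 to b0
  b8←b7: walk b7→b3 to b0
  b9←b5: walk b5→b4→b3 to b0
  b9←b7: walk b7→b3 to b0
  b9←b8: walk b8 to b0
  b0: DF=∅
  b1: DF={b3,b6}
  b2: DF={b3,b8}
  b3: DF={b3,b6,b8,b9}
  b4: DF={b3,b4,b7,b9}
  b5: DF={b3,b4,b9}
  b6: DF={b8}
  b7: DF={b8,b9}
  b8: DF={b9}
  b9: DF=∅

DF(b7) = ["b8", "b9"]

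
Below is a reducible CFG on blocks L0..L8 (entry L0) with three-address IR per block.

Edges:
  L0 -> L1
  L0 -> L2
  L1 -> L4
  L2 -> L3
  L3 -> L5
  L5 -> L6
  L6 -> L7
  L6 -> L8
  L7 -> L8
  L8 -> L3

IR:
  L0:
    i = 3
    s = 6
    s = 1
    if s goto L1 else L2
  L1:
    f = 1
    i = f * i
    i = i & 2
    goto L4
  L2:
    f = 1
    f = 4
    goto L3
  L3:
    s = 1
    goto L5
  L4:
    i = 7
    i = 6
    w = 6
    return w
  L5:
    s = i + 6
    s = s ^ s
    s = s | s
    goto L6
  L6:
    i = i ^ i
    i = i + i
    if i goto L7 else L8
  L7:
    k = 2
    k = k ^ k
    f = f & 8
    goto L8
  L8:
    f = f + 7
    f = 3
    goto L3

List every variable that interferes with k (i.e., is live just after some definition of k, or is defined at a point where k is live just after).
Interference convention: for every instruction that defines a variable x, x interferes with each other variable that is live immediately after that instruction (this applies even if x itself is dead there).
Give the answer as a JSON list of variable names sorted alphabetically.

Per-block:
  L0: {i,s} / ∅
  L1: {f,i} / {i}
  L2: {f} / ∅
  L3: {s} / ∅
  L4: {i,w} / ∅
  L5: {s} / {i}
  L6: {i} / {i}
  L7: {f,k} / {f}
  L8: {f} / {f}

Live sets:
  L0: in=∅ out={i}
  L1: in={i} out=∅
  L2: in={i} out={f,i}
  L3: in={f,i} out={f,i}
  L4: in=∅ out=∅
  L5: in={f,i} out={f,i}
  L6: in={f,i} out={f,i}
  L7: in={f,i} out={f,i}
  L8: in={f,i} out={f,i}

Interference:
  f: {i,k,s}
  i: {f,k,s}
  k: {f,i}
  s: {f,i}
  w: ∅

N(k) = ["f", "i"]

Answer: ["f", "i"]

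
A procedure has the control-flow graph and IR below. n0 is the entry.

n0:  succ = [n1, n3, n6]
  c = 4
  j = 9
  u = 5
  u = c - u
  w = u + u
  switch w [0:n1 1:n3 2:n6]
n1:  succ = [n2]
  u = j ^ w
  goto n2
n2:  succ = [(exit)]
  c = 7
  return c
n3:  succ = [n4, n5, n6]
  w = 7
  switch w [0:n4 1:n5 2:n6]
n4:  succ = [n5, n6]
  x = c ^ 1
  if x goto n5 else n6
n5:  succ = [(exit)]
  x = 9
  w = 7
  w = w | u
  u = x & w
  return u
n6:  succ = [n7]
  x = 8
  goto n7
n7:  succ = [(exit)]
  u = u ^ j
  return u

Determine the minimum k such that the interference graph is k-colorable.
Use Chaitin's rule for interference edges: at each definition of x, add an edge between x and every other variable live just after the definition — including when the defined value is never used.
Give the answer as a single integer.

Answer: 4

Working:
def/use:
  n0 def {c,j,u,w} use ∅
  n1 def {u} use {j,w}
  n2 def {c} use ∅
  n3 def {w} use ∅
  n4 def {x} use {c}
  n5 def {u,w,x} use {u}
  n6 def {x} use ∅
  n7 def {u} use {j,u}

Backward fixpoint:
  live n0: ∅→{c,j,u,w}
  live n1: {j,w}→∅
  live n2: ∅→∅
  live n3: {c,j,u}→{c,j,u}
  live n4: {c,j,u}→{j,u}
  live n5: {u}→∅
  live n6: {j,u}→{j,u}
  live n7: {j,u}→∅

Conflict graph:
  c: {j,u,w}
  j: {c,u,w,x}
  u: {c,j,w,x}
  w: {c,j,u,x}
  x: {j,u,w}

Chromatic number:
  lower bound: {c,j,u,w} mutually conflict ⇒ χ ≥ 4
  4-colouring: R0={j}  R1={u}  R2={w}  R3={c,x}
  χ = 4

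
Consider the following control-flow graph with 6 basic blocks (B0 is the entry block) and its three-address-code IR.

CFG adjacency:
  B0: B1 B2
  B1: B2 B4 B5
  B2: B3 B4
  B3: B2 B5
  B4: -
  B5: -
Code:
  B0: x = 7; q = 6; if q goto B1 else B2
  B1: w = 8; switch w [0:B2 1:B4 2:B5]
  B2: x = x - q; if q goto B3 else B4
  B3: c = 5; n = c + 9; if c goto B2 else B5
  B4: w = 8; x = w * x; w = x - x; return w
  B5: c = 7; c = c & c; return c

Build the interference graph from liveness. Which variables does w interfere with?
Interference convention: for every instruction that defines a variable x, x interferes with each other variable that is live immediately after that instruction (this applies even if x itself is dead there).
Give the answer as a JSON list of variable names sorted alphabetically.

def/use:
  B0 def {q,x} use ∅
  B1 def {w} use ∅
  B2 def {x} use {q,x}
  B3 def {c,n} use ∅
  B4 def {w,x} use {x}
  B5 def {c} use ∅

Live sets:
  B0: in=∅ out={q,x}
  B1: in={q,x} out={q,x}
  B2: in={q,x} out={q,x}
  B3: in={q,x} out={q,x}
  B4: in={x} out=∅
  B5: in=∅ out=∅

Interference:
  c — {n,q,x}
  n — {c,q,x}
  q — {c,n,w,x}
  w — {q,x}
  x — {c,n,q,w}

N(w) = ["q", "x"]

Answer: ["q", "x"]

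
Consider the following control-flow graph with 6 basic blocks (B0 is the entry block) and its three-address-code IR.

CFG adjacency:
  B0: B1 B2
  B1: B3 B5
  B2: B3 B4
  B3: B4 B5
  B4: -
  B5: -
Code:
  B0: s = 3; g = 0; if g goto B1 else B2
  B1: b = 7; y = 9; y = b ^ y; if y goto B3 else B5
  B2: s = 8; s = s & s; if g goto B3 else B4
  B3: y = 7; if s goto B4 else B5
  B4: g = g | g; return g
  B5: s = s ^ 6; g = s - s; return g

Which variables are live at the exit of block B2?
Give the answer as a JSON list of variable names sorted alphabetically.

Answer: ["g", "s"]

Working:
Per-block:
  B0: {g,s} / ∅
  B1: {b,y} / ∅
  B2: {s} / {g}
  B3: {y} / {s}
  B4: {g} / {g}
  B5: {g,s} / {s}

Live sets:
  B0: in=∅ out={g,s}
  B1: in={g,s} out={g,s}
  B2: in={g} out={g,s}
  B3: in={g,s} out={g,s}
  B4: in={g} out=∅
  B5: in={s} out=∅

live-out(B2) = ["g", "s"]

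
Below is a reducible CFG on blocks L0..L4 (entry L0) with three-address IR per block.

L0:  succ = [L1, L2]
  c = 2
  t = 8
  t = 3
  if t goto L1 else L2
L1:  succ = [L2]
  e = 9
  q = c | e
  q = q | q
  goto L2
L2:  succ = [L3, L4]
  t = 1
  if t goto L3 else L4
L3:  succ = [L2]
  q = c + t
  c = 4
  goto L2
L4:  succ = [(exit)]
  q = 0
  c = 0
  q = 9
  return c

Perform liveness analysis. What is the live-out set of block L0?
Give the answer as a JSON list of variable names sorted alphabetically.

Block summaries:
  L0: def={c,t} ue=∅
  L1: def={e,q} ue={c}
  L2: def={t} ue=∅
  L3: def={c,q} ue={c,t}
  L4: def={c,q} ue=∅

Liveness:
  L0: in=∅ out={c}
  L1: in={c} out={c}
  L2: in={c} out={c,t}
  L3: in={c,t} out={c}
  L4: in=∅ out=∅

live-out(L0) = ["c"]

Answer: ["c"]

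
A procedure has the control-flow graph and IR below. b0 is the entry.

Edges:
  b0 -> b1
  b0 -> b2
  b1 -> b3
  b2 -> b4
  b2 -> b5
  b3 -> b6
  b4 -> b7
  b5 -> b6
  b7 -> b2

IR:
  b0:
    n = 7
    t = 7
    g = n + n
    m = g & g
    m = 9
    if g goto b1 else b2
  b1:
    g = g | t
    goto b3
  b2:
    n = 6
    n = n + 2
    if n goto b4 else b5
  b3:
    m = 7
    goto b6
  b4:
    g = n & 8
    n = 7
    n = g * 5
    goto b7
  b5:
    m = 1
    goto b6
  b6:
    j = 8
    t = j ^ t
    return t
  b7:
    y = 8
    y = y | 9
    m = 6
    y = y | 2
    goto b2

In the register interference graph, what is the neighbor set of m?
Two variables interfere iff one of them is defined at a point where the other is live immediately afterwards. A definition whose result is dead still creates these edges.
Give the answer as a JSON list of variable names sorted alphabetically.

Answer: ["g", "t", "y"]

Derivation:
Per-block:
  b0: def={g,m,n,t} ue=∅
  b1: def={g} ue={g,t}
  b2: def={n} ue=∅
  b3: def={m} ue=∅
  b4: def={g,n} ue={n}
  b5: def={m} ue=∅
  b6: def={j,t} ue={t}
  b7: def={m,y} ue=∅

Backward fixpoint:
  b0: in=∅ out={g,t}
  b1: in={g,t} out={t}
  b2: in={t} out={n,t}
  b3: in={t} out={t}
  b4: in={n,t} out={t}
  b5: in={t} out={t}
  b6: in={t} out=∅
  b7: in={t} out={t}

Interference:
  g↔{m,n,t}
  j↔{t}
  m↔{g,t,y}
  n↔{g,t}
  t↔{g,j,m,n,y}
  y↔{m,t}

N(m) = ["g", "t", "y"]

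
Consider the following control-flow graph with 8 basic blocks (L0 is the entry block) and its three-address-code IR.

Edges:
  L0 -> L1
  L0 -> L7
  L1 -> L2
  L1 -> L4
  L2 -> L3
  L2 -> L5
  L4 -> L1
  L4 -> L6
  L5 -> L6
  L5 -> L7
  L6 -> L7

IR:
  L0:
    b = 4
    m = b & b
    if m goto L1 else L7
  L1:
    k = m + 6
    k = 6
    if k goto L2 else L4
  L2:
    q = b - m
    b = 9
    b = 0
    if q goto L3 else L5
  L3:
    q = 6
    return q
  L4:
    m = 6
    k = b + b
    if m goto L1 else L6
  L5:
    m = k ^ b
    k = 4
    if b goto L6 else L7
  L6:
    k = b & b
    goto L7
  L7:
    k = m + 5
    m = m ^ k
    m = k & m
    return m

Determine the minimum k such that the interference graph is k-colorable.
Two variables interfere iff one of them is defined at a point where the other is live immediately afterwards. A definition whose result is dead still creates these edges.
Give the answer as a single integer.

Answer: 3

Working:
def/use:
  L0: def={b,m} ue=∅
  L1: def={k} ue={m}
  L2: def={b,q} ue={b,m}
  L3: def={q} ue=∅
  L4: def={k,m} ue={b}
  L5: def={k,m} ue={b,k}
  L6: def={k} ue={b}
  L7: def={k,m} ue={m}

Backward fixpoint:
  L0 li=∅ lo={b,m}
  L1 li={b,m} lo={b,k,m}
  L2 li={b,k,m} lo={b,k}
  L3 li=∅ lo=∅
  L4 li={b} lo={b,m}
  L5 li={b,k} lo={b,m}
  L6 li={b,m} lo={m}
  L7 li={m} lo=∅

Interference:
  b: {k,m,q}
  k: {b,m,q}
  m: {b,k}
  q: {b,k}

Registers:
  clique {b,k,m} ⇒ need ≥ 3
  3-colouring: r0={b}  r1={k}  r2={m,q}
  χ = 3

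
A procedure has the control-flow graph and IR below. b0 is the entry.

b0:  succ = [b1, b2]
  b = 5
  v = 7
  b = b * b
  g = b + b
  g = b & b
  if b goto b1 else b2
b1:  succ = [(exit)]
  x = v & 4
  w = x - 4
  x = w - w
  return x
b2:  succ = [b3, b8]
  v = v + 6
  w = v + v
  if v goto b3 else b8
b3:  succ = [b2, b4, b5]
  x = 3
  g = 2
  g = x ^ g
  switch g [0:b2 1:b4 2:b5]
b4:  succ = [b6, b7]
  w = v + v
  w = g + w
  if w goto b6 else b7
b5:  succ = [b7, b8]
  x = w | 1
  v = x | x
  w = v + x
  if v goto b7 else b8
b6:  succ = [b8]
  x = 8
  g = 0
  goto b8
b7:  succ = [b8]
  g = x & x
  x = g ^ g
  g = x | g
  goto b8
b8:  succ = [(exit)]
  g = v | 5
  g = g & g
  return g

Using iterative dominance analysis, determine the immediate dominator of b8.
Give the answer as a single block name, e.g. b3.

Answer: b2

Analysis:
idom tree: b1←b0 b2←b0 b3←b2 b4←b3 b5←b3 b6←b4 b7←b3 b8←b2
Join-block Dom:
  b2: preds {b0,b3}: {b0} ∩ {b0,b2,b3} = {b0}; idom=b0
  b7: preds {b4,b5}: {b0,b2,b3,b4} ∩ {b0,b2,b3,b5} = {b0,b2,b3}; idom=b3
  b8: preds {b2,b5,b6,b7}: {b0,b2} ∩ {b0,b2,b3,b5} ∩ {b0,b2,b3,b4,b6} ∩ {b0,b2,b3,b7} = {b0,b2}; idom=b2

idom(b8) = b2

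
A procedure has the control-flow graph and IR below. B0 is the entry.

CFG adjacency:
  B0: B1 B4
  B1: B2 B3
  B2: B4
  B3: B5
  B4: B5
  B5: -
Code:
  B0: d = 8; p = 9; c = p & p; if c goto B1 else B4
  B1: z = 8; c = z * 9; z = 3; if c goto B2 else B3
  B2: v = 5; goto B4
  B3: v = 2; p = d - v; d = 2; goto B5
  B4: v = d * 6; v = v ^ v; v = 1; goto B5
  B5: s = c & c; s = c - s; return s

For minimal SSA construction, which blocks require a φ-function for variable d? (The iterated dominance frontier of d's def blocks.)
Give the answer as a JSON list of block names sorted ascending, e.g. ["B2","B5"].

idom tree: B1←B0 B2←B1 B3←B1 B4←B0 B5←B0
Join-block Dom:
  B4: preds {B0,B2}: {B0} ∩ {B0,B1,B2} = {B0}; idom=B0
  B5: preds {B3,B4}: {B0,B1,B3} ∩ {B0,B4} = {B0}; idom=B0

DF derivation:
  join B4 pred B0: · stop@B0
  join B4 pred B2: B2→B1 stop@B0
  join B5 pred B3: B3→B1 stop@B0
  join B5 pred B4: B4 stop@B0
  B0: DF=∅
  B1: DF={B4,B5}
  B2: DF={B4}
  B3: DF={B5}
  B4: DF={B5}
  B5: DF=∅

φ for d: defs {B0,B3}
  DF⁺ = {B5}

Answer: ["B5"]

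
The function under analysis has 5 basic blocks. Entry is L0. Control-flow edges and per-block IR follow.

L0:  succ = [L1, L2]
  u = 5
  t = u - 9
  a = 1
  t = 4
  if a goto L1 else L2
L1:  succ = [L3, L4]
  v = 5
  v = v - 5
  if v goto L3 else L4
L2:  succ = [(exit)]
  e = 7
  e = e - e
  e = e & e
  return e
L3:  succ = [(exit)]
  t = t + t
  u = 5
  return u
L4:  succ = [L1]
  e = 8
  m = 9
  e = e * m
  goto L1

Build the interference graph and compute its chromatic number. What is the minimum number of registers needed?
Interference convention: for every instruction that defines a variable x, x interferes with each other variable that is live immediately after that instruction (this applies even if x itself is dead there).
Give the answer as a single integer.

Answer: 3

Derivation:
Per-block:
  L0: def={a,t,u} ue=∅
  L1: def={v} ue=∅
  L2: def={e} ue=∅
  L3: def={t,u} ue={t}
  L4: def={e,m} ue=∅

Live sets:
  L0 li=∅ lo={t}
  L1 li={t} lo={t}
  L2 li=∅ lo=∅
  L3 li={t} lo=∅
  L4 li={t} lo={t}

Interference:
  a↔{t}
  e↔{m,t}
  m↔{e,t}
  t↔{a,e,m,v}
  u↔∅
  v↔{t}

Chromatic number:
  lower bound: {e,m,t} mutually conflict ⇒ χ ≥ 3
  assign a→c1 e→c1 m→c2 t→c0 u→c0 v→c1 — no edge inside a register ⇒ χ ≤ 3
  χ = 3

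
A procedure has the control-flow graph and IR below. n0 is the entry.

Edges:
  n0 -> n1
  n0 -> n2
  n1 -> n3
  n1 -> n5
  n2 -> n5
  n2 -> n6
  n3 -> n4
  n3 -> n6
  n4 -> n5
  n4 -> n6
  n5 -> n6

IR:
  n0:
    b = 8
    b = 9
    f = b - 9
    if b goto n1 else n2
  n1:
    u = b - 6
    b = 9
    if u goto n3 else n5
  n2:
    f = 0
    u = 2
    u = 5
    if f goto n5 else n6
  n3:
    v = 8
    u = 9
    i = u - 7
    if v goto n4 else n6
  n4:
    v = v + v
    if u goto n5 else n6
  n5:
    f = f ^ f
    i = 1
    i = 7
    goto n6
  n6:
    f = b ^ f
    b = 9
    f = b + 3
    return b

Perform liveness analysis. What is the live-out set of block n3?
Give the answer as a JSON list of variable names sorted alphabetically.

Answer: ["b", "f", "u", "v"]

Analysis:
Per-block:
  n0: def={b,f} ue=∅
  n1: def={b,u} ue={b}
  n2: def={f,u} ue=∅
  n3: def={i,u,v} ue=∅
  n4: def={v} ue={u,v}
  n5: def={f,i} ue={f}
  n6: def={b,f} ue={b,f}

Live sets:
  n0: in=∅ out={b,f}
  n1: in={b,f} out={b,f}
  n2: in={b} out={b,f}
  n3: in={b,f} out={b,f,u,v}
  n4: in={b,f,u,v} out={b,f}
  n5: in={b,f} out={b,f}
  n6: in={b,f} out=∅

live-out(n3) = ["b", "f", "u", "v"]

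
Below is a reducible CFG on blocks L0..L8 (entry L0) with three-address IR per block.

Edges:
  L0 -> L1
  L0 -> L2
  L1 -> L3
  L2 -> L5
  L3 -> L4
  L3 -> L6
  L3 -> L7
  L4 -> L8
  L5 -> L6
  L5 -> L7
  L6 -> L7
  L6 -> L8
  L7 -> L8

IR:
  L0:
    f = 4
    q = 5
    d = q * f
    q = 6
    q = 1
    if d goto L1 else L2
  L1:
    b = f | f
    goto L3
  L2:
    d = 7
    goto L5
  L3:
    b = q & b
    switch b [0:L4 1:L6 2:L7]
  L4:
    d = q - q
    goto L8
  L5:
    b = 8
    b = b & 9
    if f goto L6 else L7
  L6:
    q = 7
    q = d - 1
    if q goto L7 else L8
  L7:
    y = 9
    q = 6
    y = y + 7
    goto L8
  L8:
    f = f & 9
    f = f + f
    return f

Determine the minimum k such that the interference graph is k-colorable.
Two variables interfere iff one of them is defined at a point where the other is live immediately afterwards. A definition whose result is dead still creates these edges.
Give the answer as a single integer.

Answer: 4

Working:
Block summaries:
  L0 def {d,f,q} use ∅
  L1 def {b} use {f}
  L2 def {d} use ∅
  L3 def {b} use {b,q}
  L4 def {d} use {q}
  L5 def {b} use {f}
  L6 def {q} use {d}
  L7 def {q,y} use ∅
  L8 def {f} use {f}

Liveness:
  live L0: ∅→{d,f,q}
  live L1: {d,f,q}→{b,d,f,q}
  live L2: {f}→{d,f}
  live L3: {b,d,f,q}→{d,f,q}
  live L4: {f,q}→{f}
  live L5: {d,f}→{d,f}
  live L6: {d,f}→{f}
  live L7: {f}→{f}
  live L8: {f}→∅

Interfere edges:
  b↔{d,f,q}
  d↔{b,f,q}
  f↔{b,d,q,y}
  q↔{b,d,f,y}
  y↔{f,q}

Registers:
  {b,d,f,q} pairwise interfere (4-clique) ⇒ χ ≥ 4
  4-colouring: r0={f}  r1={q}  r2={b,y}  r3={d}
  χ = 4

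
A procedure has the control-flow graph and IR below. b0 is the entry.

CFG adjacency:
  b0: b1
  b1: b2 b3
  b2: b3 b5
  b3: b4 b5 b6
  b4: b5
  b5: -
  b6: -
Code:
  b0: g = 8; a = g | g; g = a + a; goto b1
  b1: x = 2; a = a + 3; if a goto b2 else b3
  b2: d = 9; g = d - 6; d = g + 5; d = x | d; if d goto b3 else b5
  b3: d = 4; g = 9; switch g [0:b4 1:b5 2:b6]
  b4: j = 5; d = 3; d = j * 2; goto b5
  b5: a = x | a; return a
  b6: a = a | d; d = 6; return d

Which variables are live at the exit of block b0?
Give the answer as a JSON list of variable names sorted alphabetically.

Answer: ["a"]

Derivation:
Per-block:
  b0 def {a,g} use ∅
  b1 def {a,x} use {a}
  b2 def {d,g} use {x}
  b3 def {d,g} use ∅
  b4 def {d,j} use ∅
  b5 def {a} use {a,x}
  b6 def {a,d} use {a,d}

Backward fixpoint:
  b0 li=∅ lo={a}
  b1 li={a} lo={a,x}
  b2 li={a,x} lo={a,x}
  b3 li={a,x} lo={a,d,x}
  b4 li={a,x} lo={a,x}
  b5 li={a,x} lo=∅
  b6 li={a,d} lo=∅

live-out(b0) = ["a"]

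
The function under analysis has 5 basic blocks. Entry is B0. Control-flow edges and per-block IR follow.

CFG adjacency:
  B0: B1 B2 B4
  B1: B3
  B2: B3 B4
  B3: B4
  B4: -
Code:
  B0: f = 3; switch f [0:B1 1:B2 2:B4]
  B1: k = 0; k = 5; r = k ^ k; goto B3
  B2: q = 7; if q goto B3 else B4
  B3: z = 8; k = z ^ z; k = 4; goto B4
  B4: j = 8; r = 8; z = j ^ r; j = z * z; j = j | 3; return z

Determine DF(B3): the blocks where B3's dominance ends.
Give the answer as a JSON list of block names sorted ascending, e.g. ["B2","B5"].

idom tree: B1←B0 B2←B0 B3←B0 B4←B0
Dom at joins:
  B3: preds {B1,B2}: {B0,B1} ∩ {B0,B2} = {B0}; idom=B0
  B4: preds {B0,B2,B3}: {B0} ∩ {B0,B2} ∩ {B0,B3} = {B0}; idom=B0

DF derivation:
  join B3 pred B1: B1 stop@B0
  join B3 pred B2: B2 stop@B0
  join B4 pred B0: · stop@B0
  join B4 pred B2: B2 stop@B0
  join B4 pred B3: B3 stop@B0
  DF(B0)=∅
  DF(B1)={B3}
  DF(B2)={B3,B4}
  DF(B3)={B4}
  DF(B4)=∅

DF(B3) = ["B4"]

Answer: ["B4"]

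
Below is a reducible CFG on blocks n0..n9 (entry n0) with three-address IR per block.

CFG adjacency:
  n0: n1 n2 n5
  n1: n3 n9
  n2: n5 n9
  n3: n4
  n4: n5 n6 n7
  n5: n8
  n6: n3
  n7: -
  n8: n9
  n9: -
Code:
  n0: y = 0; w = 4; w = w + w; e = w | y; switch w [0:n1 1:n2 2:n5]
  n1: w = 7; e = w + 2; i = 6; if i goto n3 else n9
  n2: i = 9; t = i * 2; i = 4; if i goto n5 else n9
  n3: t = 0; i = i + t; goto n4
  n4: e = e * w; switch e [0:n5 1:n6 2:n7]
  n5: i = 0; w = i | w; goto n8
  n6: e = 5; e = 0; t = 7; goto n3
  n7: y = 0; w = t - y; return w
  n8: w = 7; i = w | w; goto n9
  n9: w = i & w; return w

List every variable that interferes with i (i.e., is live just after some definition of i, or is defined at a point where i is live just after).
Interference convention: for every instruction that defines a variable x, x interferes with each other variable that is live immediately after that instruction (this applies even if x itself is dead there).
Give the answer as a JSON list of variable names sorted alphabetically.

Answer: ["e", "t", "w"]

Working:
Block summaries:
  n0: {e,w,y} / ∅
  n1: {e,i,w} / ∅
  n2: {i,t} / ∅
  n3: {i,t} / {i}
  n4: {e} / {e,w}
  n5: {i,w} / {w}
  n6: {e,t} / ∅
  n7: {w,y} / {t}
  n8: {i,w} / ∅
  n9: {w} / {i,w}

Liveness:
  n0: in=∅ out={w}
  n1: in=∅ out={e,i,w}
  n2: in={w} out={i,w}
  n3: in={e,i,w} out={e,i,t,w}
  n4: in={e,i,t,w} out={i,t,w}
  n5: in={w} out=∅
  n6: in={i,w} out={e,i,w}
  n7: in={t} out=∅
  n8: in=∅ out={i,w}
  n9: in={i,w} out=∅

Interference:
  e — {i,t,w}
  i — {e,t,w}
  t — {e,i,w,y}
  w — {e,i,t,y}
  y — {t,w}

N(i) = ["e", "t", "w"]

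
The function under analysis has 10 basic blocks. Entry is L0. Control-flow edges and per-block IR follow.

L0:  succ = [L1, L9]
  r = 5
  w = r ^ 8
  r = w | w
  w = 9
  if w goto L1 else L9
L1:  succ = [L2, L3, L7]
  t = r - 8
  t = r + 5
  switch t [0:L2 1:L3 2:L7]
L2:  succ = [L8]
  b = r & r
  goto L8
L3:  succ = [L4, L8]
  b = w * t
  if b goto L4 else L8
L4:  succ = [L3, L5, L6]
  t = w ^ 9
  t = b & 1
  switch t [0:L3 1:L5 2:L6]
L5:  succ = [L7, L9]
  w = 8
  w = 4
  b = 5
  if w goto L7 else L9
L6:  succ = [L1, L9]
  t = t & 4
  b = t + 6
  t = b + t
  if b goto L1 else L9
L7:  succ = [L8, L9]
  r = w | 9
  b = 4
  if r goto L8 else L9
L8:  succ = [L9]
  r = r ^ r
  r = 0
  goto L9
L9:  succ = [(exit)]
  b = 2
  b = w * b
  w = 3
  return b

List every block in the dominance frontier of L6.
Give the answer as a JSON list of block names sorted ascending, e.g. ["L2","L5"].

Answer: ["L1", "L9"]

Analysis:
idom tree: L1←L0 L2←L1 L3←L1 L4←L3 L5←L4 L6←L4 L7←L1 L8←L1 L9←L0
Dom∩ at merges:
  L1: preds {L0,L6}: {L0} ∩ {L0,L1,L3,L4,L6} = {L0}; idom=L0
  L3: preds {L1,L4}: {L0,L1} ∩ {L0,L1,L3,L4} = {L0,L1}; idom=L1
  L7: preds {L1,L5}: {L0,L1} ∩ {L0,L1,L3,L4,L5} = {L0,L1}; idom=L1
  L8: preds {L2,L3,L7}: {L0,L1,L2} ∩ {L0,L1,L3} ∩ {L0,L1,L7} = {L0,L1}; idom=L1
  L9: preds {L0,L5,L6,L7,L8}: {L0} ∩ {L0,L1,L3,L4,L5} ∩ {L0,L1,L3,L4,L6} ∩ {L0,L1,L7} ∩ {L0,L1,L8} = {L0}; idom=L0

DF walk-up:
  L1←L0: walk · to L0
  L1←L6: walk L6→L4→L3→L1 to L0
  L3←L1: walk · to L1
  L3←L4: walk L4→L3 to L1
  L7←L1: walk · to L1
  L7←L5: walk L5→L4→L3 to L1
  L8←L2: walk L2 to L1
  L8←L3: walk L3 to L1
  L8←L7: walk L7 to L1
  L9←L0: walk · to L0
  L9←L5: walk L5→L4→L3→L1 to L0
  L9←L6: walk L6→L4→L3→L1 to L0
  L9←L7: walk L7→L1 to L0
  L9←L8: walk L8→L1 to L0
  DF(L0)=∅
  DF(L1)={L1,L9}
  DF(L2)={L8}
  DF(L3)={L1,L3,L7,L8,L9}
  DF(L4)={L1,L3,L7,L9}
  DF(L5)={L7,L9}
  DF(L6)={L1,L9}
  DF(L7)={L8,L9}
  DF(L8)={L9}
  DF(L9)=∅

DF(L6) = ["L1", "L9"]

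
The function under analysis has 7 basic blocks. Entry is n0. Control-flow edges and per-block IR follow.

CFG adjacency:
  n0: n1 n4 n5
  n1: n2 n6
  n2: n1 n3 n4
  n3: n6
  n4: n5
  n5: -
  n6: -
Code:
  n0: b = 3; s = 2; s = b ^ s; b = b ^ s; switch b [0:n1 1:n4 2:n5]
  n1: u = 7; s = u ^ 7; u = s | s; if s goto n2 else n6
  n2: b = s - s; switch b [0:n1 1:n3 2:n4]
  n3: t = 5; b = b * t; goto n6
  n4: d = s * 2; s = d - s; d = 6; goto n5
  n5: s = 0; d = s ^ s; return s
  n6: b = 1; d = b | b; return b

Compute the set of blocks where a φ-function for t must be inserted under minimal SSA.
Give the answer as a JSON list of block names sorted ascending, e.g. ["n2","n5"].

Answer: ["n6"]

Analysis:
idom tree: n1←n0 n2←n1 n3←n2 n4←n0 n5←n0 n6←n1
Dom∩ at merges:
  n1: preds {n0,n2}: {n0} ∩ {n0,n1,n2} = {n0}; idom=n0
  n4: preds {n0,n2}: {n0} ∩ {n0,n1,n2} = {n0}; idom=n0
  n5: preds {n0,n4}: {n0} ∩ {n0,n4} = {n0}; idom=n0
  n6: preds {n1,n3}: {n0,n1} ∩ {n0,n1,n2,n3} = {n0,n1}; idom=n1

DF derivation:
  n1←n0: walk · to n0
  n1←n2: walk n2→n1 to n0
  n4←n0: walk · to n0
  n4←n2: walk n2→n1 to n0
  n5←n0: walk · to n0
  n5←n4: walk n4 to n0
  n6←n1: walk · to n1
  n6←n3: walk n3→n2 to n1
  DF(n0)=∅
  DF(n1)={n1,n4}
  DF(n2)={n1,n4,n6}
  DF(n3)={n6}
  DF(n4)={n5}
  DF(n5)=∅
  DF(n6)=∅

φ for t: defs {n3}
  DF⁺ = {n6}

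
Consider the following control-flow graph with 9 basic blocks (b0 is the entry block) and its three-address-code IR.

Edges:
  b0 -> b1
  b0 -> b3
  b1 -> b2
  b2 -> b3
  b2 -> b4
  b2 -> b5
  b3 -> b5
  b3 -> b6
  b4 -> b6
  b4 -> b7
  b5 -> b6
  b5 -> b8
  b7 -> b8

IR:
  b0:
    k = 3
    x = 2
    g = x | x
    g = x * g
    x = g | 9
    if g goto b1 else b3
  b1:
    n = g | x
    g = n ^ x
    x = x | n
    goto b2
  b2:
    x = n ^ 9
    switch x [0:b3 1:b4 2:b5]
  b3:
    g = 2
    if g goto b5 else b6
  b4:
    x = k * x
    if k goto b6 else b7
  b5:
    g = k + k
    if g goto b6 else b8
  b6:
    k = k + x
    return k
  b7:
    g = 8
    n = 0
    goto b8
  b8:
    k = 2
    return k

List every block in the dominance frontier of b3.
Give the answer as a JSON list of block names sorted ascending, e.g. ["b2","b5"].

Answer: ["b5", "b6"]

Analysis:
idom tree: b1←b0 b2←b1 b3←b0 b4←b2 b5←b0 b6←b0 b7←b4 b8←b0
Dom∩ at merges:
  b3: preds {b0,b2}: {b0} ∩ {b0,b1,b2} = {b0}; idom=b0
  b5: preds {b2,b3}: {b0,b1,b2} ∩ {b0,b3} = {b0}; idom=b0
  b6: preds {b3,b4,b5}: {b0,b3} ∩ {b0,b1,b2,b4} ∩ {b0,b5} = {b0}; idom=b0
  b8: preds {b5,b7}: {b0,b5} ∩ {b0,b1,b2,b4,b7} = {b0}; idom=b0

DF walk-up:
  join b3 pred b0: · stop@b0
  join b3 pred b2: b2→b1 stop@b0
  join b5 pred b2: b2→b1 stop@b0
  join b5 pred b3: b3 stop@b0
  join b6 pred b3: b3 stop@b0
  join b6 pred b4: b4→b2→b1 stop@b0
  join b6 pred b5: b5 stop@b0
  join b8 pred b5: b5 stop@b0
  join b8 pred b7: b7→b4→b2→b1 stop@b0
  DF(b0)=∅
  DF(b1)={b3,b5,b6,b8}
  DF(b2)={b3,b5,b6,b8}
  DF(b3)={b5,b6}
  DF(b4)={b6,b8}
  DF(b5)={b6,b8}
  DF(b6)=∅
  DF(b7)={b8}
  DF(b8)=∅

DF(b3) = ["b5", "b6"]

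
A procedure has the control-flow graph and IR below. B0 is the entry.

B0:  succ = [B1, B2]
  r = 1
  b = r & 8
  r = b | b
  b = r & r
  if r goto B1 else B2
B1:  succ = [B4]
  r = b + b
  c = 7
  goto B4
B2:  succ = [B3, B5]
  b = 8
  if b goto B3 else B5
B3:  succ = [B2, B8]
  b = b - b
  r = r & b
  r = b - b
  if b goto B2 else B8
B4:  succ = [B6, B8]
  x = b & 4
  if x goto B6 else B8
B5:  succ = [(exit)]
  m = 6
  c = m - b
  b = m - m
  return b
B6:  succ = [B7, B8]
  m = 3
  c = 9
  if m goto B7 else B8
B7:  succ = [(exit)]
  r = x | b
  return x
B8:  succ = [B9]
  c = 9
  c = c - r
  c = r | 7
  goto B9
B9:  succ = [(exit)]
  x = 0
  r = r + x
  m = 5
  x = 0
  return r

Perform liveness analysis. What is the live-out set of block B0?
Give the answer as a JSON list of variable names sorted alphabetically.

def/use:
  B0: def={b,r} ue=∅
  B1: def={c,r} ue={b}
  B2: def={b} ue=∅
  B3: def={b,r} ue={b,r}
  B4: def={x} ue={b}
  B5: def={b,c,m} ue={b}
  B6: def={c,m} ue=∅
  B7: def={r} ue={b,x}
  B8: def={c} ue={r}
  B9: def={m,r,x} ue={r}

Live sets:
  B0: in=∅ out={b,r}
  B1: in={b} out={b,r}
  B2: in={r} out={b,r}
  B3: in={b,r} out={r}
  B4: in={b,r} out={b,r,x}
  B5: in={b} out=∅
  B6: in={b,r,x} out={b,r,x}
  B7: in={b,x} out=∅
  B8: in={r} out={r}
  B9: in={r} out=∅

live-out(B0) = ["b", "r"]

Answer: ["b", "r"]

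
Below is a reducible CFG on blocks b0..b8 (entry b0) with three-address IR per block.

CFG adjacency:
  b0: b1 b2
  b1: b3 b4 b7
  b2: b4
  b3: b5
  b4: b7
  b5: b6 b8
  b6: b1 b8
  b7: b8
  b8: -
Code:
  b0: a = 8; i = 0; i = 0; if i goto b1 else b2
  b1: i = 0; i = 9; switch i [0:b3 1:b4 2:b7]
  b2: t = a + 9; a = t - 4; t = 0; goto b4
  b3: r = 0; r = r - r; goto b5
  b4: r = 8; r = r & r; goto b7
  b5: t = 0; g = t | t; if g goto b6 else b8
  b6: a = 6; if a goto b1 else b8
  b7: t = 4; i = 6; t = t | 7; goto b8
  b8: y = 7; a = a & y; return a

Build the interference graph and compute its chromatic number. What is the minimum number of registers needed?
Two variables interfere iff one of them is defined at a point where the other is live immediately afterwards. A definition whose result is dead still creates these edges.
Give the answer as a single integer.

Answer: 3

Derivation:
Per-block:
  b0 def {a,i} use ∅
  b1 def {i} use ∅
  b2 def {a,t} use {a}
  b3 def {r} use ∅
  b4 def {r} use ∅
  b5 def {g,t} use ∅
  b6 def {a} use ∅
  b7 def {i,t} use ∅
  b8 def {a,y} use {a}

Live sets:
  live b0: ∅→{a}
  live b1: {a}→{a}
  live b2: {a}→{a}
  live b3: {a}→{a}
  live b4: {a}→{a}
  live b5: {a}→{a}
  live b6: ∅→{a}
  live b7: {a}→{a}
  live b8: {a}→∅

Interfere edges:
  a — {g,i,r,t,y}
  g — {a}
  i — {a,t}
  r — {a}
  t — {a,i}
  y — {a}

Registers:
  clique {a,i,t} ⇒ need ≥ 3
  assign a→R0 g→R1 i→R1 r→R1 t→R2 y→R1 — no edge inside a register ⇒ χ ≤ 3
  χ = 3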